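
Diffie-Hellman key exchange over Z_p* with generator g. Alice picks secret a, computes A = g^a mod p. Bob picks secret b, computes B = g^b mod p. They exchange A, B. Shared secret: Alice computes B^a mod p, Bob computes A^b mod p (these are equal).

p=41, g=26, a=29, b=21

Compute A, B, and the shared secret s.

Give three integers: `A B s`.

A = 26^29 mod 41  (bits of 29 = 11101)
  bit 0 = 1: r = r^2 * 26 mod 41 = 1^2 * 26 = 1*26 = 26
  bit 1 = 1: r = r^2 * 26 mod 41 = 26^2 * 26 = 20*26 = 28
  bit 2 = 1: r = r^2 * 26 mod 41 = 28^2 * 26 = 5*26 = 7
  bit 3 = 0: r = r^2 mod 41 = 7^2 = 8
  bit 4 = 1: r = r^2 * 26 mod 41 = 8^2 * 26 = 23*26 = 24
  -> A = 24
B = 26^21 mod 41  (bits of 21 = 10101)
  bit 0 = 1: r = r^2 * 26 mod 41 = 1^2 * 26 = 1*26 = 26
  bit 1 = 0: r = r^2 mod 41 = 26^2 = 20
  bit 2 = 1: r = r^2 * 26 mod 41 = 20^2 * 26 = 31*26 = 27
  bit 3 = 0: r = r^2 mod 41 = 27^2 = 32
  bit 4 = 1: r = r^2 * 26 mod 41 = 32^2 * 26 = 40*26 = 15
  -> B = 15
s = B^a = 15^29 mod 41  (bits of 29 = 11101)
  bit 0 = 1: r = r^2 * 15 mod 41 = 1^2 * 15 = 1*15 = 15
  bit 1 = 1: r = r^2 * 15 mod 41 = 15^2 * 15 = 20*15 = 13
  bit 2 = 1: r = r^2 * 15 mod 41 = 13^2 * 15 = 5*15 = 34
  bit 3 = 0: r = r^2 mod 41 = 34^2 = 8
  bit 4 = 1: r = r^2 * 15 mod 41 = 8^2 * 15 = 23*15 = 17
  -> s = B^a = 17

Answer: 24 15 17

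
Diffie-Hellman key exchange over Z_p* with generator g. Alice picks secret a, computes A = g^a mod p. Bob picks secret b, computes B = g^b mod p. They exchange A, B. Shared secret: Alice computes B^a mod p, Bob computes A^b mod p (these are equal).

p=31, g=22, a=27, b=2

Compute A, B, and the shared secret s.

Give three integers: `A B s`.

A = 22^27 mod 31  (bits of 27 = 11011)
  bit 0 = 1: r = r^2 * 22 mod 31 = 1^2 * 22 = 1*22 = 22
  bit 1 = 1: r = r^2 * 22 mod 31 = 22^2 * 22 = 19*22 = 15
  bit 2 = 0: r = r^2 mod 31 = 15^2 = 8
  bit 3 = 1: r = r^2 * 22 mod 31 = 8^2 * 22 = 2*22 = 13
  bit 4 = 1: r = r^2 * 22 mod 31 = 13^2 * 22 = 14*22 = 29
  -> A = 29
B = 22^2 mod 31  (bits of 2 = 10)
  bit 0 = 1: r = r^2 * 22 mod 31 = 1^2 * 22 = 1*22 = 22
  bit 1 = 0: r = r^2 mod 31 = 22^2 = 19
  -> B = 19
s = B^a = 19^27 mod 31  (bits of 27 = 11011)
  bit 0 = 1: r = r^2 * 19 mod 31 = 1^2 * 19 = 1*19 = 19
  bit 1 = 1: r = r^2 * 19 mod 31 = 19^2 * 19 = 20*19 = 8
  bit 2 = 0: r = r^2 mod 31 = 8^2 = 2
  bit 3 = 1: r = r^2 * 19 mod 31 = 2^2 * 19 = 4*19 = 14
  bit 4 = 1: r = r^2 * 19 mod 31 = 14^2 * 19 = 10*19 = 4
  -> s = B^a = 4

Answer: 29 19 4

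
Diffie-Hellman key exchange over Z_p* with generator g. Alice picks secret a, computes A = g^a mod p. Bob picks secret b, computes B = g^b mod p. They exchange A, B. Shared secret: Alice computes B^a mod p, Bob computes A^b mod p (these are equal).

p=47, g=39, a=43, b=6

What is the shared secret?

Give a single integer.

Answer: 9

Derivation:
A = 39^43 mod 47  (bits of 43 = 101011)
  bit 0 = 1: r = r^2 * 39 mod 47 = 1^2 * 39 = 1*39 = 39
  bit 1 = 0: r = r^2 mod 47 = 39^2 = 17
  bit 2 = 1: r = r^2 * 39 mod 47 = 17^2 * 39 = 7*39 = 38
  bit 3 = 0: r = r^2 mod 47 = 38^2 = 34
  bit 4 = 1: r = r^2 * 39 mod 47 = 34^2 * 39 = 28*39 = 11
  bit 5 = 1: r = r^2 * 39 mod 47 = 11^2 * 39 = 27*39 = 19
  -> A = 19
B = 39^6 mod 47  (bits of 6 = 110)
  bit 0 = 1: r = r^2 * 39 mod 47 = 1^2 * 39 = 1*39 = 39
  bit 1 = 1: r = r^2 * 39 mod 47 = 39^2 * 39 = 17*39 = 5
  bit 2 = 0: r = r^2 mod 47 = 5^2 = 25
  -> B = 25
s = B^a = 25^43 mod 47  (bits of 43 = 101011)
  bit 0 = 1: r = r^2 * 25 mod 47 = 1^2 * 25 = 1*25 = 25
  bit 1 = 0: r = r^2 mod 47 = 25^2 = 14
  bit 2 = 1: r = r^2 * 25 mod 47 = 14^2 * 25 = 8*25 = 12
  bit 3 = 0: r = r^2 mod 47 = 12^2 = 3
  bit 4 = 1: r = r^2 * 25 mod 47 = 3^2 * 25 = 9*25 = 37
  bit 5 = 1: r = r^2 * 25 mod 47 = 37^2 * 25 = 6*25 = 9
  -> s = B^a = 9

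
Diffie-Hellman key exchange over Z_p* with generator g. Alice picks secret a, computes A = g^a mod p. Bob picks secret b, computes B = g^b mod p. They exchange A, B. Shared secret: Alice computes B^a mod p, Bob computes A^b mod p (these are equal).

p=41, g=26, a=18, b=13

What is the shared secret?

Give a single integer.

Answer: 33

Derivation:
A = 26^18 mod 41  (bits of 18 = 10010)
  bit 0 = 1: r = r^2 * 26 mod 41 = 1^2 * 26 = 1*26 = 26
  bit 1 = 0: r = r^2 mod 41 = 26^2 = 20
  bit 2 = 0: r = r^2 mod 41 = 20^2 = 31
  bit 3 = 1: r = r^2 * 26 mod 41 = 31^2 * 26 = 18*26 = 17
  bit 4 = 0: r = r^2 mod 41 = 17^2 = 2
  -> A = 2
B = 26^13 mod 41  (bits of 13 = 1101)
  bit 0 = 1: r = r^2 * 26 mod 41 = 1^2 * 26 = 1*26 = 26
  bit 1 = 1: r = r^2 * 26 mod 41 = 26^2 * 26 = 20*26 = 28
  bit 2 = 0: r = r^2 mod 41 = 28^2 = 5
  bit 3 = 1: r = r^2 * 26 mod 41 = 5^2 * 26 = 25*26 = 35
  -> B = 35
s = B^a = 35^18 mod 41  (bits of 18 = 10010)
  bit 0 = 1: r = r^2 * 35 mod 41 = 1^2 * 35 = 1*35 = 35
  bit 1 = 0: r = r^2 mod 41 = 35^2 = 36
  bit 2 = 0: r = r^2 mod 41 = 36^2 = 25
  bit 3 = 1: r = r^2 * 35 mod 41 = 25^2 * 35 = 10*35 = 22
  bit 4 = 0: r = r^2 mod 41 = 22^2 = 33
  -> s = B^a = 33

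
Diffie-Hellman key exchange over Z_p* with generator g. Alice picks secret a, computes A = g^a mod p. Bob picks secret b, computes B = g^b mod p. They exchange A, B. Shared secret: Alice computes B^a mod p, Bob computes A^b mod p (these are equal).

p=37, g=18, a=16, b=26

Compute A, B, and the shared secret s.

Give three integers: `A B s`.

A = 18^16 mod 37  (bits of 16 = 10000)
  bit 0 = 1: r = r^2 * 18 mod 37 = 1^2 * 18 = 1*18 = 18
  bit 1 = 0: r = r^2 mod 37 = 18^2 = 28
  bit 2 = 0: r = r^2 mod 37 = 28^2 = 7
  bit 3 = 0: r = r^2 mod 37 = 7^2 = 12
  bit 4 = 0: r = r^2 mod 37 = 12^2 = 33
  -> A = 33
B = 18^26 mod 37  (bits of 26 = 11010)
  bit 0 = 1: r = r^2 * 18 mod 37 = 1^2 * 18 = 1*18 = 18
  bit 1 = 1: r = r^2 * 18 mod 37 = 18^2 * 18 = 28*18 = 23
  bit 2 = 0: r = r^2 mod 37 = 23^2 = 11
  bit 3 = 1: r = r^2 * 18 mod 37 = 11^2 * 18 = 10*18 = 32
  bit 4 = 0: r = r^2 mod 37 = 32^2 = 25
  -> B = 25
s = B^a = 25^16 mod 37  (bits of 16 = 10000)
  bit 0 = 1: r = r^2 * 25 mod 37 = 1^2 * 25 = 1*25 = 25
  bit 1 = 0: r = r^2 mod 37 = 25^2 = 33
  bit 2 = 0: r = r^2 mod 37 = 33^2 = 16
  bit 3 = 0: r = r^2 mod 37 = 16^2 = 34
  bit 4 = 0: r = r^2 mod 37 = 34^2 = 9
  -> s = B^a = 9

Answer: 33 25 9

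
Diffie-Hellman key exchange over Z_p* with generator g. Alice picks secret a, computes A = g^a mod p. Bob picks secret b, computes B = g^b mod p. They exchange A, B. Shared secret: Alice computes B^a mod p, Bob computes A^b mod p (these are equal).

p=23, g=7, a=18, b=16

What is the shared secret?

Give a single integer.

A = 7^18 mod 23  (bits of 18 = 10010)
  bit 0 = 1: r = r^2 * 7 mod 23 = 1^2 * 7 = 1*7 = 7
  bit 1 = 0: r = r^2 mod 23 = 7^2 = 3
  bit 2 = 0: r = r^2 mod 23 = 3^2 = 9
  bit 3 = 1: r = r^2 * 7 mod 23 = 9^2 * 7 = 12*7 = 15
  bit 4 = 0: r = r^2 mod 23 = 15^2 = 18
  -> A = 18
B = 7^16 mod 23  (bits of 16 = 10000)
  bit 0 = 1: r = r^2 * 7 mod 23 = 1^2 * 7 = 1*7 = 7
  bit 1 = 0: r = r^2 mod 23 = 7^2 = 3
  bit 2 = 0: r = r^2 mod 23 = 3^2 = 9
  bit 3 = 0: r = r^2 mod 23 = 9^2 = 12
  bit 4 = 0: r = r^2 mod 23 = 12^2 = 6
  -> B = 6
s = B^a = 6^18 mod 23  (bits of 18 = 10010)
  bit 0 = 1: r = r^2 * 6 mod 23 = 1^2 * 6 = 1*6 = 6
  bit 1 = 0: r = r^2 mod 23 = 6^2 = 13
  bit 2 = 0: r = r^2 mod 23 = 13^2 = 8
  bit 3 = 1: r = r^2 * 6 mod 23 = 8^2 * 6 = 18*6 = 16
  bit 4 = 0: r = r^2 mod 23 = 16^2 = 3
  -> s = B^a = 3

Answer: 3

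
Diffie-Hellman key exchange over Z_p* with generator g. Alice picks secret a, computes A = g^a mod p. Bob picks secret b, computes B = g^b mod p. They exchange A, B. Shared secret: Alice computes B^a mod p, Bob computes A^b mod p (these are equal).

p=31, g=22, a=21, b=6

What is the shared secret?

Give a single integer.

A = 22^21 mod 31  (bits of 21 = 10101)
  bit 0 = 1: r = r^2 * 22 mod 31 = 1^2 * 22 = 1*22 = 22
  bit 1 = 0: r = r^2 mod 31 = 22^2 = 19
  bit 2 = 1: r = r^2 * 22 mod 31 = 19^2 * 22 = 20*22 = 6
  bit 3 = 0: r = r^2 mod 31 = 6^2 = 5
  bit 4 = 1: r = r^2 * 22 mod 31 = 5^2 * 22 = 25*22 = 23
  -> A = 23
B = 22^6 mod 31  (bits of 6 = 110)
  bit 0 = 1: r = r^2 * 22 mod 31 = 1^2 * 22 = 1*22 = 22
  bit 1 = 1: r = r^2 * 22 mod 31 = 22^2 * 22 = 19*22 = 15
  bit 2 = 0: r = r^2 mod 31 = 15^2 = 8
  -> B = 8
s = B^a = 8^21 mod 31  (bits of 21 = 10101)
  bit 0 = 1: r = r^2 * 8 mod 31 = 1^2 * 8 = 1*8 = 8
  bit 1 = 0: r = r^2 mod 31 = 8^2 = 2
  bit 2 = 1: r = r^2 * 8 mod 31 = 2^2 * 8 = 4*8 = 1
  bit 3 = 0: r = r^2 mod 31 = 1^2 = 1
  bit 4 = 1: r = r^2 * 8 mod 31 = 1^2 * 8 = 1*8 = 8
  -> s = B^a = 8

Answer: 8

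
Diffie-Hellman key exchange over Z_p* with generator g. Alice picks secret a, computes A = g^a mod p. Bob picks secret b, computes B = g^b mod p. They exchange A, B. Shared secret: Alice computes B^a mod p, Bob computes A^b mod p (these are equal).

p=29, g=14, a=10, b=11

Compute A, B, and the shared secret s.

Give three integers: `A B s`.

Answer: 13 8 4

Derivation:
A = 14^10 mod 29  (bits of 10 = 1010)
  bit 0 = 1: r = r^2 * 14 mod 29 = 1^2 * 14 = 1*14 = 14
  bit 1 = 0: r = r^2 mod 29 = 14^2 = 22
  bit 2 = 1: r = r^2 * 14 mod 29 = 22^2 * 14 = 20*14 = 19
  bit 3 = 0: r = r^2 mod 29 = 19^2 = 13
  -> A = 13
B = 14^11 mod 29  (bits of 11 = 1011)
  bit 0 = 1: r = r^2 * 14 mod 29 = 1^2 * 14 = 1*14 = 14
  bit 1 = 0: r = r^2 mod 29 = 14^2 = 22
  bit 2 = 1: r = r^2 * 14 mod 29 = 22^2 * 14 = 20*14 = 19
  bit 3 = 1: r = r^2 * 14 mod 29 = 19^2 * 14 = 13*14 = 8
  -> B = 8
s = B^a = 8^10 mod 29  (bits of 10 = 1010)
  bit 0 = 1: r = r^2 * 8 mod 29 = 1^2 * 8 = 1*8 = 8
  bit 1 = 0: r = r^2 mod 29 = 8^2 = 6
  bit 2 = 1: r = r^2 * 8 mod 29 = 6^2 * 8 = 7*8 = 27
  bit 3 = 0: r = r^2 mod 29 = 27^2 = 4
  -> s = B^a = 4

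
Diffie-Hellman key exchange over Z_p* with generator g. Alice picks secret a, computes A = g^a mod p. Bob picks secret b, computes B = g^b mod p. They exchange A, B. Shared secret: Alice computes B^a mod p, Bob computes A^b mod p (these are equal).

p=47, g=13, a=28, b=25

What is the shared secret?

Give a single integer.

A = 13^28 mod 47  (bits of 28 = 11100)
  bit 0 = 1: r = r^2 * 13 mod 47 = 1^2 * 13 = 1*13 = 13
  bit 1 = 1: r = r^2 * 13 mod 47 = 13^2 * 13 = 28*13 = 35
  bit 2 = 1: r = r^2 * 13 mod 47 = 35^2 * 13 = 3*13 = 39
  bit 3 = 0: r = r^2 mod 47 = 39^2 = 17
  bit 4 = 0: r = r^2 mod 47 = 17^2 = 7
  -> A = 7
B = 13^25 mod 47  (bits of 25 = 11001)
  bit 0 = 1: r = r^2 * 13 mod 47 = 1^2 * 13 = 1*13 = 13
  bit 1 = 1: r = r^2 * 13 mod 47 = 13^2 * 13 = 28*13 = 35
  bit 2 = 0: r = r^2 mod 47 = 35^2 = 3
  bit 3 = 0: r = r^2 mod 47 = 3^2 = 9
  bit 4 = 1: r = r^2 * 13 mod 47 = 9^2 * 13 = 34*13 = 19
  -> B = 19
s = B^a = 19^28 mod 47  (bits of 28 = 11100)
  bit 0 = 1: r = r^2 * 19 mod 47 = 1^2 * 19 = 1*19 = 19
  bit 1 = 1: r = r^2 * 19 mod 47 = 19^2 * 19 = 32*19 = 44
  bit 2 = 1: r = r^2 * 19 mod 47 = 44^2 * 19 = 9*19 = 30
  bit 3 = 0: r = r^2 mod 47 = 30^2 = 7
  bit 4 = 0: r = r^2 mod 47 = 7^2 = 2
  -> s = B^a = 2

Answer: 2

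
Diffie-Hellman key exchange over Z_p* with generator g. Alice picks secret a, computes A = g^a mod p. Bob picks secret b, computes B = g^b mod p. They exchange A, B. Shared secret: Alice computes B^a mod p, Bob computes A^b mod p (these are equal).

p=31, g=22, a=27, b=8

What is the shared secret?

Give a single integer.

A = 22^27 mod 31  (bits of 27 = 11011)
  bit 0 = 1: r = r^2 * 22 mod 31 = 1^2 * 22 = 1*22 = 22
  bit 1 = 1: r = r^2 * 22 mod 31 = 22^2 * 22 = 19*22 = 15
  bit 2 = 0: r = r^2 mod 31 = 15^2 = 8
  bit 3 = 1: r = r^2 * 22 mod 31 = 8^2 * 22 = 2*22 = 13
  bit 4 = 1: r = r^2 * 22 mod 31 = 13^2 * 22 = 14*22 = 29
  -> A = 29
B = 22^8 mod 31  (bits of 8 = 1000)
  bit 0 = 1: r = r^2 * 22 mod 31 = 1^2 * 22 = 1*22 = 22
  bit 1 = 0: r = r^2 mod 31 = 22^2 = 19
  bit 2 = 0: r = r^2 mod 31 = 19^2 = 20
  bit 3 = 0: r = r^2 mod 31 = 20^2 = 28
  -> B = 28
s = B^a = 28^27 mod 31  (bits of 27 = 11011)
  bit 0 = 1: r = r^2 * 28 mod 31 = 1^2 * 28 = 1*28 = 28
  bit 1 = 1: r = r^2 * 28 mod 31 = 28^2 * 28 = 9*28 = 4
  bit 2 = 0: r = r^2 mod 31 = 4^2 = 16
  bit 3 = 1: r = r^2 * 28 mod 31 = 16^2 * 28 = 8*28 = 7
  bit 4 = 1: r = r^2 * 28 mod 31 = 7^2 * 28 = 18*28 = 8
  -> s = B^a = 8

Answer: 8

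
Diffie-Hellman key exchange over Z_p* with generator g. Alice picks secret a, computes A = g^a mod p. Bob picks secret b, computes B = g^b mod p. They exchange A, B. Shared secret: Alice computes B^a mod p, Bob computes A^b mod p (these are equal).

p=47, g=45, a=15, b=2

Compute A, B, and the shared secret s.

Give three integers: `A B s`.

Answer: 38 4 34

Derivation:
A = 45^15 mod 47  (bits of 15 = 1111)
  bit 0 = 1: r = r^2 * 45 mod 47 = 1^2 * 45 = 1*45 = 45
  bit 1 = 1: r = r^2 * 45 mod 47 = 45^2 * 45 = 4*45 = 39
  bit 2 = 1: r = r^2 * 45 mod 47 = 39^2 * 45 = 17*45 = 13
  bit 3 = 1: r = r^2 * 45 mod 47 = 13^2 * 45 = 28*45 = 38
  -> A = 38
B = 45^2 mod 47  (bits of 2 = 10)
  bit 0 = 1: r = r^2 * 45 mod 47 = 1^2 * 45 = 1*45 = 45
  bit 1 = 0: r = r^2 mod 47 = 45^2 = 4
  -> B = 4
s = B^a = 4^15 mod 47  (bits of 15 = 1111)
  bit 0 = 1: r = r^2 * 4 mod 47 = 1^2 * 4 = 1*4 = 4
  bit 1 = 1: r = r^2 * 4 mod 47 = 4^2 * 4 = 16*4 = 17
  bit 2 = 1: r = r^2 * 4 mod 47 = 17^2 * 4 = 7*4 = 28
  bit 3 = 1: r = r^2 * 4 mod 47 = 28^2 * 4 = 32*4 = 34
  -> s = B^a = 34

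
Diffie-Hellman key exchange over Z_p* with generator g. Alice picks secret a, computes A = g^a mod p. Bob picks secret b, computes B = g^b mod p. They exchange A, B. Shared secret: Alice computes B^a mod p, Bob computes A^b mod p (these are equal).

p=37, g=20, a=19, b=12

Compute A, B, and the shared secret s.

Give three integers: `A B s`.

A = 20^19 mod 37  (bits of 19 = 10011)
  bit 0 = 1: r = r^2 * 20 mod 37 = 1^2 * 20 = 1*20 = 20
  bit 1 = 0: r = r^2 mod 37 = 20^2 = 30
  bit 2 = 0: r = r^2 mod 37 = 30^2 = 12
  bit 3 = 1: r = r^2 * 20 mod 37 = 12^2 * 20 = 33*20 = 31
  bit 4 = 1: r = r^2 * 20 mod 37 = 31^2 * 20 = 36*20 = 17
  -> A = 17
B = 20^12 mod 37  (bits of 12 = 1100)
  bit 0 = 1: r = r^2 * 20 mod 37 = 1^2 * 20 = 1*20 = 20
  bit 1 = 1: r = r^2 * 20 mod 37 = 20^2 * 20 = 30*20 = 8
  bit 2 = 0: r = r^2 mod 37 = 8^2 = 27
  bit 3 = 0: r = r^2 mod 37 = 27^2 = 26
  -> B = 26
s = B^a = 26^19 mod 37  (bits of 19 = 10011)
  bit 0 = 1: r = r^2 * 26 mod 37 = 1^2 * 26 = 1*26 = 26
  bit 1 = 0: r = r^2 mod 37 = 26^2 = 10
  bit 2 = 0: r = r^2 mod 37 = 10^2 = 26
  bit 3 = 1: r = r^2 * 26 mod 37 = 26^2 * 26 = 10*26 = 1
  bit 4 = 1: r = r^2 * 26 mod 37 = 1^2 * 26 = 1*26 = 26
  -> s = B^a = 26

Answer: 17 26 26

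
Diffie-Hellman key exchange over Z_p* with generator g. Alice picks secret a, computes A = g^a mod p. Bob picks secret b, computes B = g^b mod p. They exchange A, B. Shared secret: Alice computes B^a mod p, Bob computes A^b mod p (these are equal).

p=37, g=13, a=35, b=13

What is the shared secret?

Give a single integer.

A = 13^35 mod 37  (bits of 35 = 100011)
  bit 0 = 1: r = r^2 * 13 mod 37 = 1^2 * 13 = 1*13 = 13
  bit 1 = 0: r = r^2 mod 37 = 13^2 = 21
  bit 2 = 0: r = r^2 mod 37 = 21^2 = 34
  bit 3 = 0: r = r^2 mod 37 = 34^2 = 9
  bit 4 = 1: r = r^2 * 13 mod 37 = 9^2 * 13 = 7*13 = 17
  bit 5 = 1: r = r^2 * 13 mod 37 = 17^2 * 13 = 30*13 = 20
  -> A = 20
B = 13^13 mod 37  (bits of 13 = 1101)
  bit 0 = 1: r = r^2 * 13 mod 37 = 1^2 * 13 = 1*13 = 13
  bit 1 = 1: r = r^2 * 13 mod 37 = 13^2 * 13 = 21*13 = 14
  bit 2 = 0: r = r^2 mod 37 = 14^2 = 11
  bit 3 = 1: r = r^2 * 13 mod 37 = 11^2 * 13 = 10*13 = 19
  -> B = 19
s = B^a = 19^35 mod 37  (bits of 35 = 100011)
  bit 0 = 1: r = r^2 * 19 mod 37 = 1^2 * 19 = 1*19 = 19
  bit 1 = 0: r = r^2 mod 37 = 19^2 = 28
  bit 2 = 0: r = r^2 mod 37 = 28^2 = 7
  bit 3 = 0: r = r^2 mod 37 = 7^2 = 12
  bit 4 = 1: r = r^2 * 19 mod 37 = 12^2 * 19 = 33*19 = 35
  bit 5 = 1: r = r^2 * 19 mod 37 = 35^2 * 19 = 4*19 = 2
  -> s = B^a = 2

Answer: 2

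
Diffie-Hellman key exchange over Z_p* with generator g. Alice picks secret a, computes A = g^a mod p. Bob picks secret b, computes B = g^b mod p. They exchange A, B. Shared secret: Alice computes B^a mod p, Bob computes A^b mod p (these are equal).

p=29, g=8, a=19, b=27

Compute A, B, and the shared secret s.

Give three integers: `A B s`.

Answer: 2 11 15

Derivation:
A = 8^19 mod 29  (bits of 19 = 10011)
  bit 0 = 1: r = r^2 * 8 mod 29 = 1^2 * 8 = 1*8 = 8
  bit 1 = 0: r = r^2 mod 29 = 8^2 = 6
  bit 2 = 0: r = r^2 mod 29 = 6^2 = 7
  bit 3 = 1: r = r^2 * 8 mod 29 = 7^2 * 8 = 20*8 = 15
  bit 4 = 1: r = r^2 * 8 mod 29 = 15^2 * 8 = 22*8 = 2
  -> A = 2
B = 8^27 mod 29  (bits of 27 = 11011)
  bit 0 = 1: r = r^2 * 8 mod 29 = 1^2 * 8 = 1*8 = 8
  bit 1 = 1: r = r^2 * 8 mod 29 = 8^2 * 8 = 6*8 = 19
  bit 2 = 0: r = r^2 mod 29 = 19^2 = 13
  bit 3 = 1: r = r^2 * 8 mod 29 = 13^2 * 8 = 24*8 = 18
  bit 4 = 1: r = r^2 * 8 mod 29 = 18^2 * 8 = 5*8 = 11
  -> B = 11
s = B^a = 11^19 mod 29  (bits of 19 = 10011)
  bit 0 = 1: r = r^2 * 11 mod 29 = 1^2 * 11 = 1*11 = 11
  bit 1 = 0: r = r^2 mod 29 = 11^2 = 5
  bit 2 = 0: r = r^2 mod 29 = 5^2 = 25
  bit 3 = 1: r = r^2 * 11 mod 29 = 25^2 * 11 = 16*11 = 2
  bit 4 = 1: r = r^2 * 11 mod 29 = 2^2 * 11 = 4*11 = 15
  -> s = B^a = 15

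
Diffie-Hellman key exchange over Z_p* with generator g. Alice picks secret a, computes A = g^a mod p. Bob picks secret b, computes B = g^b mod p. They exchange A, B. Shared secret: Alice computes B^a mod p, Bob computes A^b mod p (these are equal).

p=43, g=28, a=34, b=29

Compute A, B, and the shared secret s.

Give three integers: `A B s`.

A = 28^34 mod 43  (bits of 34 = 100010)
  bit 0 = 1: r = r^2 * 28 mod 43 = 1^2 * 28 = 1*28 = 28
  bit 1 = 0: r = r^2 mod 43 = 28^2 = 10
  bit 2 = 0: r = r^2 mod 43 = 10^2 = 14
  bit 3 = 0: r = r^2 mod 43 = 14^2 = 24
  bit 4 = 1: r = r^2 * 28 mod 43 = 24^2 * 28 = 17*28 = 3
  bit 5 = 0: r = r^2 mod 43 = 3^2 = 9
  -> A = 9
B = 28^29 mod 43  (bits of 29 = 11101)
  bit 0 = 1: r = r^2 * 28 mod 43 = 1^2 * 28 = 1*28 = 28
  bit 1 = 1: r = r^2 * 28 mod 43 = 28^2 * 28 = 10*28 = 22
  bit 2 = 1: r = r^2 * 28 mod 43 = 22^2 * 28 = 11*28 = 7
  bit 3 = 0: r = r^2 mod 43 = 7^2 = 6
  bit 4 = 1: r = r^2 * 28 mod 43 = 6^2 * 28 = 36*28 = 19
  -> B = 19
s = B^a = 19^34 mod 43  (bits of 34 = 100010)
  bit 0 = 1: r = r^2 * 19 mod 43 = 1^2 * 19 = 1*19 = 19
  bit 1 = 0: r = r^2 mod 43 = 19^2 = 17
  bit 2 = 0: r = r^2 mod 43 = 17^2 = 31
  bit 3 = 0: r = r^2 mod 43 = 31^2 = 15
  bit 4 = 1: r = r^2 * 19 mod 43 = 15^2 * 19 = 10*19 = 18
  bit 5 = 0: r = r^2 mod 43 = 18^2 = 23
  -> s = B^a = 23

Answer: 9 19 23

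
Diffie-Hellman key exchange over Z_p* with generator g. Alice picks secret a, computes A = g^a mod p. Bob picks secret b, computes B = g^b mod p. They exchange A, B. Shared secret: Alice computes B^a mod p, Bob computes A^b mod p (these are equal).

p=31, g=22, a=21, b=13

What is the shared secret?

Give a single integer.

A = 22^21 mod 31  (bits of 21 = 10101)
  bit 0 = 1: r = r^2 * 22 mod 31 = 1^2 * 22 = 1*22 = 22
  bit 1 = 0: r = r^2 mod 31 = 22^2 = 19
  bit 2 = 1: r = r^2 * 22 mod 31 = 19^2 * 22 = 20*22 = 6
  bit 3 = 0: r = r^2 mod 31 = 6^2 = 5
  bit 4 = 1: r = r^2 * 22 mod 31 = 5^2 * 22 = 25*22 = 23
  -> A = 23
B = 22^13 mod 31  (bits of 13 = 1101)
  bit 0 = 1: r = r^2 * 22 mod 31 = 1^2 * 22 = 1*22 = 22
  bit 1 = 1: r = r^2 * 22 mod 31 = 22^2 * 22 = 19*22 = 15
  bit 2 = 0: r = r^2 mod 31 = 15^2 = 8
  bit 3 = 1: r = r^2 * 22 mod 31 = 8^2 * 22 = 2*22 = 13
  -> B = 13
s = B^a = 13^21 mod 31  (bits of 21 = 10101)
  bit 0 = 1: r = r^2 * 13 mod 31 = 1^2 * 13 = 1*13 = 13
  bit 1 = 0: r = r^2 mod 31 = 13^2 = 14
  bit 2 = 1: r = r^2 * 13 mod 31 = 14^2 * 13 = 10*13 = 6
  bit 3 = 0: r = r^2 mod 31 = 6^2 = 5
  bit 4 = 1: r = r^2 * 13 mod 31 = 5^2 * 13 = 25*13 = 15
  -> s = B^a = 15

Answer: 15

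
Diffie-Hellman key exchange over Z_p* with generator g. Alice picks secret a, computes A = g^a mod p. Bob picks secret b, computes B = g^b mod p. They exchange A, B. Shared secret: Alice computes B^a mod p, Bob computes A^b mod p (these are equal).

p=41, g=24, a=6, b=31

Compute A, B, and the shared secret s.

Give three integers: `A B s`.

Answer: 8 11 33

Derivation:
A = 24^6 mod 41  (bits of 6 = 110)
  bit 0 = 1: r = r^2 * 24 mod 41 = 1^2 * 24 = 1*24 = 24
  bit 1 = 1: r = r^2 * 24 mod 41 = 24^2 * 24 = 2*24 = 7
  bit 2 = 0: r = r^2 mod 41 = 7^2 = 8
  -> A = 8
B = 24^31 mod 41  (bits of 31 = 11111)
  bit 0 = 1: r = r^2 * 24 mod 41 = 1^2 * 24 = 1*24 = 24
  bit 1 = 1: r = r^2 * 24 mod 41 = 24^2 * 24 = 2*24 = 7
  bit 2 = 1: r = r^2 * 24 mod 41 = 7^2 * 24 = 8*24 = 28
  bit 3 = 1: r = r^2 * 24 mod 41 = 28^2 * 24 = 5*24 = 38
  bit 4 = 1: r = r^2 * 24 mod 41 = 38^2 * 24 = 9*24 = 11
  -> B = 11
s = B^a = 11^6 mod 41  (bits of 6 = 110)
  bit 0 = 1: r = r^2 * 11 mod 41 = 1^2 * 11 = 1*11 = 11
  bit 1 = 1: r = r^2 * 11 mod 41 = 11^2 * 11 = 39*11 = 19
  bit 2 = 0: r = r^2 mod 41 = 19^2 = 33
  -> s = B^a = 33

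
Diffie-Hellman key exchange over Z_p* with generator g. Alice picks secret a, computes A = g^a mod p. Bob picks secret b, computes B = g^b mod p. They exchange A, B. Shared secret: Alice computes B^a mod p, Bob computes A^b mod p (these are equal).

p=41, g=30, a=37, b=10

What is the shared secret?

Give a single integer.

A = 30^37 mod 41  (bits of 37 = 100101)
  bit 0 = 1: r = r^2 * 30 mod 41 = 1^2 * 30 = 1*30 = 30
  bit 1 = 0: r = r^2 mod 41 = 30^2 = 39
  bit 2 = 0: r = r^2 mod 41 = 39^2 = 4
  bit 3 = 1: r = r^2 * 30 mod 41 = 4^2 * 30 = 16*30 = 29
  bit 4 = 0: r = r^2 mod 41 = 29^2 = 21
  bit 5 = 1: r = r^2 * 30 mod 41 = 21^2 * 30 = 31*30 = 28
  -> A = 28
B = 30^10 mod 41  (bits of 10 = 1010)
  bit 0 = 1: r = r^2 * 30 mod 41 = 1^2 * 30 = 1*30 = 30
  bit 1 = 0: r = r^2 mod 41 = 30^2 = 39
  bit 2 = 1: r = r^2 * 30 mod 41 = 39^2 * 30 = 4*30 = 38
  bit 3 = 0: r = r^2 mod 41 = 38^2 = 9
  -> B = 9
s = B^a = 9^37 mod 41  (bits of 37 = 100101)
  bit 0 = 1: r = r^2 * 9 mod 41 = 1^2 * 9 = 1*9 = 9
  bit 1 = 0: r = r^2 mod 41 = 9^2 = 40
  bit 2 = 0: r = r^2 mod 41 = 40^2 = 1
  bit 3 = 1: r = r^2 * 9 mod 41 = 1^2 * 9 = 1*9 = 9
  bit 4 = 0: r = r^2 mod 41 = 9^2 = 40
  bit 5 = 1: r = r^2 * 9 mod 41 = 40^2 * 9 = 1*9 = 9
  -> s = B^a = 9

Answer: 9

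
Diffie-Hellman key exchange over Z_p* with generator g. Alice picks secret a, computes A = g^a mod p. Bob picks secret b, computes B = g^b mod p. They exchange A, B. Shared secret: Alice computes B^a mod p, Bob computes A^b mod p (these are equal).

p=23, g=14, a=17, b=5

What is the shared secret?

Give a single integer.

Answer: 10

Derivation:
A = 14^17 mod 23  (bits of 17 = 10001)
  bit 0 = 1: r = r^2 * 14 mod 23 = 1^2 * 14 = 1*14 = 14
  bit 1 = 0: r = r^2 mod 23 = 14^2 = 12
  bit 2 = 0: r = r^2 mod 23 = 12^2 = 6
  bit 3 = 0: r = r^2 mod 23 = 6^2 = 13
  bit 4 = 1: r = r^2 * 14 mod 23 = 13^2 * 14 = 8*14 = 20
  -> A = 20
B = 14^5 mod 23  (bits of 5 = 101)
  bit 0 = 1: r = r^2 * 14 mod 23 = 1^2 * 14 = 1*14 = 14
  bit 1 = 0: r = r^2 mod 23 = 14^2 = 12
  bit 2 = 1: r = r^2 * 14 mod 23 = 12^2 * 14 = 6*14 = 15
  -> B = 15
s = B^a = 15^17 mod 23  (bits of 17 = 10001)
  bit 0 = 1: r = r^2 * 15 mod 23 = 1^2 * 15 = 1*15 = 15
  bit 1 = 0: r = r^2 mod 23 = 15^2 = 18
  bit 2 = 0: r = r^2 mod 23 = 18^2 = 2
  bit 3 = 0: r = r^2 mod 23 = 2^2 = 4
  bit 4 = 1: r = r^2 * 15 mod 23 = 4^2 * 15 = 16*15 = 10
  -> s = B^a = 10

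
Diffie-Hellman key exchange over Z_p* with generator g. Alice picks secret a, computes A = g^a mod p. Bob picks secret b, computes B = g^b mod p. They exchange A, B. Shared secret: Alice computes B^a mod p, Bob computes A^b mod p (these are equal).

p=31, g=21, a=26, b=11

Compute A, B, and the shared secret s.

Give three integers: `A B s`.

A = 21^26 mod 31  (bits of 26 = 11010)
  bit 0 = 1: r = r^2 * 21 mod 31 = 1^2 * 21 = 1*21 = 21
  bit 1 = 1: r = r^2 * 21 mod 31 = 21^2 * 21 = 7*21 = 23
  bit 2 = 0: r = r^2 mod 31 = 23^2 = 2
  bit 3 = 1: r = r^2 * 21 mod 31 = 2^2 * 21 = 4*21 = 22
  bit 4 = 0: r = r^2 mod 31 = 22^2 = 19
  -> A = 19
B = 21^11 mod 31  (bits of 11 = 1011)
  bit 0 = 1: r = r^2 * 21 mod 31 = 1^2 * 21 = 1*21 = 21
  bit 1 = 0: r = r^2 mod 31 = 21^2 = 7
  bit 2 = 1: r = r^2 * 21 mod 31 = 7^2 * 21 = 18*21 = 6
  bit 3 = 1: r = r^2 * 21 mod 31 = 6^2 * 21 = 5*21 = 12
  -> B = 12
s = B^a = 12^26 mod 31  (bits of 26 = 11010)
  bit 0 = 1: r = r^2 * 12 mod 31 = 1^2 * 12 = 1*12 = 12
  bit 1 = 1: r = r^2 * 12 mod 31 = 12^2 * 12 = 20*12 = 23
  bit 2 = 0: r = r^2 mod 31 = 23^2 = 2
  bit 3 = 1: r = r^2 * 12 mod 31 = 2^2 * 12 = 4*12 = 17
  bit 4 = 0: r = r^2 mod 31 = 17^2 = 10
  -> s = B^a = 10

Answer: 19 12 10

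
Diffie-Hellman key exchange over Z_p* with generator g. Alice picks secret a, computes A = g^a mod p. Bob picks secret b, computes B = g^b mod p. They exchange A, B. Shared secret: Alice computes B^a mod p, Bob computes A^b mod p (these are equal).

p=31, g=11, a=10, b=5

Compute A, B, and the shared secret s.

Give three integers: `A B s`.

Answer: 5 6 25

Derivation:
A = 11^10 mod 31  (bits of 10 = 1010)
  bit 0 = 1: r = r^2 * 11 mod 31 = 1^2 * 11 = 1*11 = 11
  bit 1 = 0: r = r^2 mod 31 = 11^2 = 28
  bit 2 = 1: r = r^2 * 11 mod 31 = 28^2 * 11 = 9*11 = 6
  bit 3 = 0: r = r^2 mod 31 = 6^2 = 5
  -> A = 5
B = 11^5 mod 31  (bits of 5 = 101)
  bit 0 = 1: r = r^2 * 11 mod 31 = 1^2 * 11 = 1*11 = 11
  bit 1 = 0: r = r^2 mod 31 = 11^2 = 28
  bit 2 = 1: r = r^2 * 11 mod 31 = 28^2 * 11 = 9*11 = 6
  -> B = 6
s = B^a = 6^10 mod 31  (bits of 10 = 1010)
  bit 0 = 1: r = r^2 * 6 mod 31 = 1^2 * 6 = 1*6 = 6
  bit 1 = 0: r = r^2 mod 31 = 6^2 = 5
  bit 2 = 1: r = r^2 * 6 mod 31 = 5^2 * 6 = 25*6 = 26
  bit 3 = 0: r = r^2 mod 31 = 26^2 = 25
  -> s = B^a = 25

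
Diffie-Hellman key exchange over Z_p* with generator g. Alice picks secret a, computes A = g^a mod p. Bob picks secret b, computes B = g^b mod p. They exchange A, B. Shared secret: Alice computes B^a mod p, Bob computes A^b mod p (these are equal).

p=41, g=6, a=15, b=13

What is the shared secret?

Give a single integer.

A = 6^15 mod 41  (bits of 15 = 1111)
  bit 0 = 1: r = r^2 * 6 mod 41 = 1^2 * 6 = 1*6 = 6
  bit 1 = 1: r = r^2 * 6 mod 41 = 6^2 * 6 = 36*6 = 11
  bit 2 = 1: r = r^2 * 6 mod 41 = 11^2 * 6 = 39*6 = 29
  bit 3 = 1: r = r^2 * 6 mod 41 = 29^2 * 6 = 21*6 = 3
  -> A = 3
B = 6^13 mod 41  (bits of 13 = 1101)
  bit 0 = 1: r = r^2 * 6 mod 41 = 1^2 * 6 = 1*6 = 6
  bit 1 = 1: r = r^2 * 6 mod 41 = 6^2 * 6 = 36*6 = 11
  bit 2 = 0: r = r^2 mod 41 = 11^2 = 39
  bit 3 = 1: r = r^2 * 6 mod 41 = 39^2 * 6 = 4*6 = 24
  -> B = 24
s = B^a = 24^15 mod 41  (bits of 15 = 1111)
  bit 0 = 1: r = r^2 * 24 mod 41 = 1^2 * 24 = 1*24 = 24
  bit 1 = 1: r = r^2 * 24 mod 41 = 24^2 * 24 = 2*24 = 7
  bit 2 = 1: r = r^2 * 24 mod 41 = 7^2 * 24 = 8*24 = 28
  bit 3 = 1: r = r^2 * 24 mod 41 = 28^2 * 24 = 5*24 = 38
  -> s = B^a = 38

Answer: 38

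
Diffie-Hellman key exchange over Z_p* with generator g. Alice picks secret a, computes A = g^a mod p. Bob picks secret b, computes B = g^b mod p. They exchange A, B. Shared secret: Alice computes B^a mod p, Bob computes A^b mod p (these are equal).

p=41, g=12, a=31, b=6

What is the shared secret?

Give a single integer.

A = 12^31 mod 41  (bits of 31 = 11111)
  bit 0 = 1: r = r^2 * 12 mod 41 = 1^2 * 12 = 1*12 = 12
  bit 1 = 1: r = r^2 * 12 mod 41 = 12^2 * 12 = 21*12 = 6
  bit 2 = 1: r = r^2 * 12 mod 41 = 6^2 * 12 = 36*12 = 22
  bit 3 = 1: r = r^2 * 12 mod 41 = 22^2 * 12 = 33*12 = 27
  bit 4 = 1: r = r^2 * 12 mod 41 = 27^2 * 12 = 32*12 = 15
  -> A = 15
B = 12^6 mod 41  (bits of 6 = 110)
  bit 0 = 1: r = r^2 * 12 mod 41 = 1^2 * 12 = 1*12 = 12
  bit 1 = 1: r = r^2 * 12 mod 41 = 12^2 * 12 = 21*12 = 6
  bit 2 = 0: r = r^2 mod 41 = 6^2 = 36
  -> B = 36
s = B^a = 36^31 mod 41  (bits of 31 = 11111)
  bit 0 = 1: r = r^2 * 36 mod 41 = 1^2 * 36 = 1*36 = 36
  bit 1 = 1: r = r^2 * 36 mod 41 = 36^2 * 36 = 25*36 = 39
  bit 2 = 1: r = r^2 * 36 mod 41 = 39^2 * 36 = 4*36 = 21
  bit 3 = 1: r = r^2 * 36 mod 41 = 21^2 * 36 = 31*36 = 9
  bit 4 = 1: r = r^2 * 36 mod 41 = 9^2 * 36 = 40*36 = 5
  -> s = B^a = 5

Answer: 5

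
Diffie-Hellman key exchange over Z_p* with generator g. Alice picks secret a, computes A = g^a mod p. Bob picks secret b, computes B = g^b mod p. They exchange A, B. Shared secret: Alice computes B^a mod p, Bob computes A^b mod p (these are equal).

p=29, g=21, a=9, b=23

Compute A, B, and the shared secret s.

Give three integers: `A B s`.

A = 21^9 mod 29  (bits of 9 = 1001)
  bit 0 = 1: r = r^2 * 21 mod 29 = 1^2 * 21 = 1*21 = 21
  bit 1 = 0: r = r^2 mod 29 = 21^2 = 6
  bit 2 = 0: r = r^2 mod 29 = 6^2 = 7
  bit 3 = 1: r = r^2 * 21 mod 29 = 7^2 * 21 = 20*21 = 14
  -> A = 14
B = 21^23 mod 29  (bits of 23 = 10111)
  bit 0 = 1: r = r^2 * 21 mod 29 = 1^2 * 21 = 1*21 = 21
  bit 1 = 0: r = r^2 mod 29 = 21^2 = 6
  bit 2 = 1: r = r^2 * 21 mod 29 = 6^2 * 21 = 7*21 = 2
  bit 3 = 1: r = r^2 * 21 mod 29 = 2^2 * 21 = 4*21 = 26
  bit 4 = 1: r = r^2 * 21 mod 29 = 26^2 * 21 = 9*21 = 15
  -> B = 15
s = B^a = 15^9 mod 29  (bits of 9 = 1001)
  bit 0 = 1: r = r^2 * 15 mod 29 = 1^2 * 15 = 1*15 = 15
  bit 1 = 0: r = r^2 mod 29 = 15^2 = 22
  bit 2 = 0: r = r^2 mod 29 = 22^2 = 20
  bit 3 = 1: r = r^2 * 15 mod 29 = 20^2 * 15 = 23*15 = 26
  -> s = B^a = 26

Answer: 14 15 26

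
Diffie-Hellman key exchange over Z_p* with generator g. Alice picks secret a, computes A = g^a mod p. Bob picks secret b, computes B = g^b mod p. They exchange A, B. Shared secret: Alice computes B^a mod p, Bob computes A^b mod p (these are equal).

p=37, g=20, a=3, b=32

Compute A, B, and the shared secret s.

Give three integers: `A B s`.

A = 20^3 mod 37  (bits of 3 = 11)
  bit 0 = 1: r = r^2 * 20 mod 37 = 1^2 * 20 = 1*20 = 20
  bit 1 = 1: r = r^2 * 20 mod 37 = 20^2 * 20 = 30*20 = 8
  -> A = 8
B = 20^32 mod 37  (bits of 32 = 100000)
  bit 0 = 1: r = r^2 * 20 mod 37 = 1^2 * 20 = 1*20 = 20
  bit 1 = 0: r = r^2 mod 37 = 20^2 = 30
  bit 2 = 0: r = r^2 mod 37 = 30^2 = 12
  bit 3 = 0: r = r^2 mod 37 = 12^2 = 33
  bit 4 = 0: r = r^2 mod 37 = 33^2 = 16
  bit 5 = 0: r = r^2 mod 37 = 16^2 = 34
  -> B = 34
s = B^a = 34^3 mod 37  (bits of 3 = 11)
  bit 0 = 1: r = r^2 * 34 mod 37 = 1^2 * 34 = 1*34 = 34
  bit 1 = 1: r = r^2 * 34 mod 37 = 34^2 * 34 = 9*34 = 10
  -> s = B^a = 10

Answer: 8 34 10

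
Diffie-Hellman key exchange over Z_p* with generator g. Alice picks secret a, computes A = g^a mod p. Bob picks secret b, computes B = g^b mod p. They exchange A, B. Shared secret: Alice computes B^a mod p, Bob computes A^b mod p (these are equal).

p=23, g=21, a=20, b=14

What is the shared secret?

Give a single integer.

Answer: 9

Derivation:
A = 21^20 mod 23  (bits of 20 = 10100)
  bit 0 = 1: r = r^2 * 21 mod 23 = 1^2 * 21 = 1*21 = 21
  bit 1 = 0: r = r^2 mod 23 = 21^2 = 4
  bit 2 = 1: r = r^2 * 21 mod 23 = 4^2 * 21 = 16*21 = 14
  bit 3 = 0: r = r^2 mod 23 = 14^2 = 12
  bit 4 = 0: r = r^2 mod 23 = 12^2 = 6
  -> A = 6
B = 21^14 mod 23  (bits of 14 = 1110)
  bit 0 = 1: r = r^2 * 21 mod 23 = 1^2 * 21 = 1*21 = 21
  bit 1 = 1: r = r^2 * 21 mod 23 = 21^2 * 21 = 4*21 = 15
  bit 2 = 1: r = r^2 * 21 mod 23 = 15^2 * 21 = 18*21 = 10
  bit 3 = 0: r = r^2 mod 23 = 10^2 = 8
  -> B = 8
s = B^a = 8^20 mod 23  (bits of 20 = 10100)
  bit 0 = 1: r = r^2 * 8 mod 23 = 1^2 * 8 = 1*8 = 8
  bit 1 = 0: r = r^2 mod 23 = 8^2 = 18
  bit 2 = 1: r = r^2 * 8 mod 23 = 18^2 * 8 = 2*8 = 16
  bit 3 = 0: r = r^2 mod 23 = 16^2 = 3
  bit 4 = 0: r = r^2 mod 23 = 3^2 = 9
  -> s = B^a = 9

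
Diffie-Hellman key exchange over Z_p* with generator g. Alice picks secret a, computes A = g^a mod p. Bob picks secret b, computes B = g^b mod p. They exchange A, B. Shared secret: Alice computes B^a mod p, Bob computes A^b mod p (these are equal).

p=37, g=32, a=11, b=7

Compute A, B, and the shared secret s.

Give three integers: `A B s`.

A = 32^11 mod 37  (bits of 11 = 1011)
  bit 0 = 1: r = r^2 * 32 mod 37 = 1^2 * 32 = 1*32 = 32
  bit 1 = 0: r = r^2 mod 37 = 32^2 = 25
  bit 2 = 1: r = r^2 * 32 mod 37 = 25^2 * 32 = 33*32 = 20
  bit 3 = 1: r = r^2 * 32 mod 37 = 20^2 * 32 = 30*32 = 35
  -> A = 35
B = 32^7 mod 37  (bits of 7 = 111)
  bit 0 = 1: r = r^2 * 32 mod 37 = 1^2 * 32 = 1*32 = 32
  bit 1 = 1: r = r^2 * 32 mod 37 = 32^2 * 32 = 25*32 = 23
  bit 2 = 1: r = r^2 * 32 mod 37 = 23^2 * 32 = 11*32 = 19
  -> B = 19
s = B^a = 19^11 mod 37  (bits of 11 = 1011)
  bit 0 = 1: r = r^2 * 19 mod 37 = 1^2 * 19 = 1*19 = 19
  bit 1 = 0: r = r^2 mod 37 = 19^2 = 28
  bit 2 = 1: r = r^2 * 19 mod 37 = 28^2 * 19 = 7*19 = 22
  bit 3 = 1: r = r^2 * 19 mod 37 = 22^2 * 19 = 3*19 = 20
  -> s = B^a = 20

Answer: 35 19 20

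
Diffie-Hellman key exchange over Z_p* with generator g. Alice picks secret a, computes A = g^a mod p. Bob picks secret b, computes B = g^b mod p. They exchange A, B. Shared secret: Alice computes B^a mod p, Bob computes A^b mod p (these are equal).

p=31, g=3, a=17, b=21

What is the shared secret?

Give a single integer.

A = 3^17 mod 31  (bits of 17 = 10001)
  bit 0 = 1: r = r^2 * 3 mod 31 = 1^2 * 3 = 1*3 = 3
  bit 1 = 0: r = r^2 mod 31 = 3^2 = 9
  bit 2 = 0: r = r^2 mod 31 = 9^2 = 19
  bit 3 = 0: r = r^2 mod 31 = 19^2 = 20
  bit 4 = 1: r = r^2 * 3 mod 31 = 20^2 * 3 = 28*3 = 22
  -> A = 22
B = 3^21 mod 31  (bits of 21 = 10101)
  bit 0 = 1: r = r^2 * 3 mod 31 = 1^2 * 3 = 1*3 = 3
  bit 1 = 0: r = r^2 mod 31 = 3^2 = 9
  bit 2 = 1: r = r^2 * 3 mod 31 = 9^2 * 3 = 19*3 = 26
  bit 3 = 0: r = r^2 mod 31 = 26^2 = 25
  bit 4 = 1: r = r^2 * 3 mod 31 = 25^2 * 3 = 5*3 = 15
  -> B = 15
s = B^a = 15^17 mod 31  (bits of 17 = 10001)
  bit 0 = 1: r = r^2 * 15 mod 31 = 1^2 * 15 = 1*15 = 15
  bit 1 = 0: r = r^2 mod 31 = 15^2 = 8
  bit 2 = 0: r = r^2 mod 31 = 8^2 = 2
  bit 3 = 0: r = r^2 mod 31 = 2^2 = 4
  bit 4 = 1: r = r^2 * 15 mod 31 = 4^2 * 15 = 16*15 = 23
  -> s = B^a = 23

Answer: 23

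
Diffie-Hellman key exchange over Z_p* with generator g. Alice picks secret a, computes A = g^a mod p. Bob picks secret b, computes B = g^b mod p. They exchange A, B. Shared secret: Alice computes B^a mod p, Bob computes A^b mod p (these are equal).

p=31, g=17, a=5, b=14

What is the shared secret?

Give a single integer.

Answer: 25

Derivation:
A = 17^5 mod 31  (bits of 5 = 101)
  bit 0 = 1: r = r^2 * 17 mod 31 = 1^2 * 17 = 1*17 = 17
  bit 1 = 0: r = r^2 mod 31 = 17^2 = 10
  bit 2 = 1: r = r^2 * 17 mod 31 = 10^2 * 17 = 7*17 = 26
  -> A = 26
B = 17^14 mod 31  (bits of 14 = 1110)
  bit 0 = 1: r = r^2 * 17 mod 31 = 1^2 * 17 = 1*17 = 17
  bit 1 = 1: r = r^2 * 17 mod 31 = 17^2 * 17 = 10*17 = 15
  bit 2 = 1: r = r^2 * 17 mod 31 = 15^2 * 17 = 8*17 = 12
  bit 3 = 0: r = r^2 mod 31 = 12^2 = 20
  -> B = 20
s = B^a = 20^5 mod 31  (bits of 5 = 101)
  bit 0 = 1: r = r^2 * 20 mod 31 = 1^2 * 20 = 1*20 = 20
  bit 1 = 0: r = r^2 mod 31 = 20^2 = 28
  bit 2 = 1: r = r^2 * 20 mod 31 = 28^2 * 20 = 9*20 = 25
  -> s = B^a = 25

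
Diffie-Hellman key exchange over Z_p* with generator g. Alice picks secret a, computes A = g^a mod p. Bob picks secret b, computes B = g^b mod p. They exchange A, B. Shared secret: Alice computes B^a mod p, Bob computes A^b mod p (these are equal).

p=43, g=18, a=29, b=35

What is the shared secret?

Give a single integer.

A = 18^29 mod 43  (bits of 29 = 11101)
  bit 0 = 1: r = r^2 * 18 mod 43 = 1^2 * 18 = 1*18 = 18
  bit 1 = 1: r = r^2 * 18 mod 43 = 18^2 * 18 = 23*18 = 27
  bit 2 = 1: r = r^2 * 18 mod 43 = 27^2 * 18 = 41*18 = 7
  bit 3 = 0: r = r^2 mod 43 = 7^2 = 6
  bit 4 = 1: r = r^2 * 18 mod 43 = 6^2 * 18 = 36*18 = 3
  -> A = 3
B = 18^35 mod 43  (bits of 35 = 100011)
  bit 0 = 1: r = r^2 * 18 mod 43 = 1^2 * 18 = 1*18 = 18
  bit 1 = 0: r = r^2 mod 43 = 18^2 = 23
  bit 2 = 0: r = r^2 mod 43 = 23^2 = 13
  bit 3 = 0: r = r^2 mod 43 = 13^2 = 40
  bit 4 = 1: r = r^2 * 18 mod 43 = 40^2 * 18 = 9*18 = 33
  bit 5 = 1: r = r^2 * 18 mod 43 = 33^2 * 18 = 14*18 = 37
  -> B = 37
s = B^a = 37^29 mod 43  (bits of 29 = 11101)
  bit 0 = 1: r = r^2 * 37 mod 43 = 1^2 * 37 = 1*37 = 37
  bit 1 = 1: r = r^2 * 37 mod 43 = 37^2 * 37 = 36*37 = 42
  bit 2 = 1: r = r^2 * 37 mod 43 = 42^2 * 37 = 1*37 = 37
  bit 3 = 0: r = r^2 mod 43 = 37^2 = 36
  bit 4 = 1: r = r^2 * 37 mod 43 = 36^2 * 37 = 6*37 = 7
  -> s = B^a = 7

Answer: 7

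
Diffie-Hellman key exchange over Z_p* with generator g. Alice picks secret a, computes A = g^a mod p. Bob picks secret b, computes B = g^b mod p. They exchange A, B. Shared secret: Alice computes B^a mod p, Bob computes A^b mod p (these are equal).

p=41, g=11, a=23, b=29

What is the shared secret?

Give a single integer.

Answer: 6

Derivation:
A = 11^23 mod 41  (bits of 23 = 10111)
  bit 0 = 1: r = r^2 * 11 mod 41 = 1^2 * 11 = 1*11 = 11
  bit 1 = 0: r = r^2 mod 41 = 11^2 = 39
  bit 2 = 1: r = r^2 * 11 mod 41 = 39^2 * 11 = 4*11 = 3
  bit 3 = 1: r = r^2 * 11 mod 41 = 3^2 * 11 = 9*11 = 17
  bit 4 = 1: r = r^2 * 11 mod 41 = 17^2 * 11 = 2*11 = 22
  -> A = 22
B = 11^29 mod 41  (bits of 29 = 11101)
  bit 0 = 1: r = r^2 * 11 mod 41 = 1^2 * 11 = 1*11 = 11
  bit 1 = 1: r = r^2 * 11 mod 41 = 11^2 * 11 = 39*11 = 19
  bit 2 = 1: r = r^2 * 11 mod 41 = 19^2 * 11 = 33*11 = 35
  bit 3 = 0: r = r^2 mod 41 = 35^2 = 36
  bit 4 = 1: r = r^2 * 11 mod 41 = 36^2 * 11 = 25*11 = 29
  -> B = 29
s = B^a = 29^23 mod 41  (bits of 23 = 10111)
  bit 0 = 1: r = r^2 * 29 mod 41 = 1^2 * 29 = 1*29 = 29
  bit 1 = 0: r = r^2 mod 41 = 29^2 = 21
  bit 2 = 1: r = r^2 * 29 mod 41 = 21^2 * 29 = 31*29 = 38
  bit 3 = 1: r = r^2 * 29 mod 41 = 38^2 * 29 = 9*29 = 15
  bit 4 = 1: r = r^2 * 29 mod 41 = 15^2 * 29 = 20*29 = 6
  -> s = B^a = 6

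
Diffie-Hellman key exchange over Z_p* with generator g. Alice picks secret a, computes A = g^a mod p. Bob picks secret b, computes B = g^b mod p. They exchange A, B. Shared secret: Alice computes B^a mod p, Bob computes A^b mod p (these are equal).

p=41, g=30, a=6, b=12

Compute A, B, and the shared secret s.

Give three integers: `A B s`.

Answer: 33 23 18

Derivation:
A = 30^6 mod 41  (bits of 6 = 110)
  bit 0 = 1: r = r^2 * 30 mod 41 = 1^2 * 30 = 1*30 = 30
  bit 1 = 1: r = r^2 * 30 mod 41 = 30^2 * 30 = 39*30 = 22
  bit 2 = 0: r = r^2 mod 41 = 22^2 = 33
  -> A = 33
B = 30^12 mod 41  (bits of 12 = 1100)
  bit 0 = 1: r = r^2 * 30 mod 41 = 1^2 * 30 = 1*30 = 30
  bit 1 = 1: r = r^2 * 30 mod 41 = 30^2 * 30 = 39*30 = 22
  bit 2 = 0: r = r^2 mod 41 = 22^2 = 33
  bit 3 = 0: r = r^2 mod 41 = 33^2 = 23
  -> B = 23
s = B^a = 23^6 mod 41  (bits of 6 = 110)
  bit 0 = 1: r = r^2 * 23 mod 41 = 1^2 * 23 = 1*23 = 23
  bit 1 = 1: r = r^2 * 23 mod 41 = 23^2 * 23 = 37*23 = 31
  bit 2 = 0: r = r^2 mod 41 = 31^2 = 18
  -> s = B^a = 18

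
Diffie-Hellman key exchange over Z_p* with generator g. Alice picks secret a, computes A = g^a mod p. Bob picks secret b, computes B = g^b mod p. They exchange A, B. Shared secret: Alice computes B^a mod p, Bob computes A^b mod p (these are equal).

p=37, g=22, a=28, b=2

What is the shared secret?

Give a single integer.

Answer: 34

Derivation:
A = 22^28 mod 37  (bits of 28 = 11100)
  bit 0 = 1: r = r^2 * 22 mod 37 = 1^2 * 22 = 1*22 = 22
  bit 1 = 1: r = r^2 * 22 mod 37 = 22^2 * 22 = 3*22 = 29
  bit 2 = 1: r = r^2 * 22 mod 37 = 29^2 * 22 = 27*22 = 2
  bit 3 = 0: r = r^2 mod 37 = 2^2 = 4
  bit 4 = 0: r = r^2 mod 37 = 4^2 = 16
  -> A = 16
B = 22^2 mod 37  (bits of 2 = 10)
  bit 0 = 1: r = r^2 * 22 mod 37 = 1^2 * 22 = 1*22 = 22
  bit 1 = 0: r = r^2 mod 37 = 22^2 = 3
  -> B = 3
s = B^a = 3^28 mod 37  (bits of 28 = 11100)
  bit 0 = 1: r = r^2 * 3 mod 37 = 1^2 * 3 = 1*3 = 3
  bit 1 = 1: r = r^2 * 3 mod 37 = 3^2 * 3 = 9*3 = 27
  bit 2 = 1: r = r^2 * 3 mod 37 = 27^2 * 3 = 26*3 = 4
  bit 3 = 0: r = r^2 mod 37 = 4^2 = 16
  bit 4 = 0: r = r^2 mod 37 = 16^2 = 34
  -> s = B^a = 34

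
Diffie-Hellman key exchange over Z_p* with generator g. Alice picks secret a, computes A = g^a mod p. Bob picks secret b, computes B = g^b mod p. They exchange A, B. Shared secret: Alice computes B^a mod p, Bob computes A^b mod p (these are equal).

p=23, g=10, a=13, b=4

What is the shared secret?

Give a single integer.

A = 10^13 mod 23  (bits of 13 = 1101)
  bit 0 = 1: r = r^2 * 10 mod 23 = 1^2 * 10 = 1*10 = 10
  bit 1 = 1: r = r^2 * 10 mod 23 = 10^2 * 10 = 8*10 = 11
  bit 2 = 0: r = r^2 mod 23 = 11^2 = 6
  bit 3 = 1: r = r^2 * 10 mod 23 = 6^2 * 10 = 13*10 = 15
  -> A = 15
B = 10^4 mod 23  (bits of 4 = 100)
  bit 0 = 1: r = r^2 * 10 mod 23 = 1^2 * 10 = 1*10 = 10
  bit 1 = 0: r = r^2 mod 23 = 10^2 = 8
  bit 2 = 0: r = r^2 mod 23 = 8^2 = 18
  -> B = 18
s = B^a = 18^13 mod 23  (bits of 13 = 1101)
  bit 0 = 1: r = r^2 * 18 mod 23 = 1^2 * 18 = 1*18 = 18
  bit 1 = 1: r = r^2 * 18 mod 23 = 18^2 * 18 = 2*18 = 13
  bit 2 = 0: r = r^2 mod 23 = 13^2 = 8
  bit 3 = 1: r = r^2 * 18 mod 23 = 8^2 * 18 = 18*18 = 2
  -> s = B^a = 2

Answer: 2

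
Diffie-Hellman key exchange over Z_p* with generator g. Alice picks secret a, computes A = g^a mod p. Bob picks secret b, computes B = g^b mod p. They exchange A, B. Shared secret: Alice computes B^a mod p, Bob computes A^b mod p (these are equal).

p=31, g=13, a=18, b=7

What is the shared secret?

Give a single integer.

A = 13^18 mod 31  (bits of 18 = 10010)
  bit 0 = 1: r = r^2 * 13 mod 31 = 1^2 * 13 = 1*13 = 13
  bit 1 = 0: r = r^2 mod 31 = 13^2 = 14
  bit 2 = 0: r = r^2 mod 31 = 14^2 = 10
  bit 3 = 1: r = r^2 * 13 mod 31 = 10^2 * 13 = 7*13 = 29
  bit 4 = 0: r = r^2 mod 31 = 29^2 = 4
  -> A = 4
B = 13^7 mod 31  (bits of 7 = 111)
  bit 0 = 1: r = r^2 * 13 mod 31 = 1^2 * 13 = 1*13 = 13
  bit 1 = 1: r = r^2 * 13 mod 31 = 13^2 * 13 = 14*13 = 27
  bit 2 = 1: r = r^2 * 13 mod 31 = 27^2 * 13 = 16*13 = 22
  -> B = 22
s = B^a = 22^18 mod 31  (bits of 18 = 10010)
  bit 0 = 1: r = r^2 * 22 mod 31 = 1^2 * 22 = 1*22 = 22
  bit 1 = 0: r = r^2 mod 31 = 22^2 = 19
  bit 2 = 0: r = r^2 mod 31 = 19^2 = 20
  bit 3 = 1: r = r^2 * 22 mod 31 = 20^2 * 22 = 28*22 = 27
  bit 4 = 0: r = r^2 mod 31 = 27^2 = 16
  -> s = B^a = 16

Answer: 16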